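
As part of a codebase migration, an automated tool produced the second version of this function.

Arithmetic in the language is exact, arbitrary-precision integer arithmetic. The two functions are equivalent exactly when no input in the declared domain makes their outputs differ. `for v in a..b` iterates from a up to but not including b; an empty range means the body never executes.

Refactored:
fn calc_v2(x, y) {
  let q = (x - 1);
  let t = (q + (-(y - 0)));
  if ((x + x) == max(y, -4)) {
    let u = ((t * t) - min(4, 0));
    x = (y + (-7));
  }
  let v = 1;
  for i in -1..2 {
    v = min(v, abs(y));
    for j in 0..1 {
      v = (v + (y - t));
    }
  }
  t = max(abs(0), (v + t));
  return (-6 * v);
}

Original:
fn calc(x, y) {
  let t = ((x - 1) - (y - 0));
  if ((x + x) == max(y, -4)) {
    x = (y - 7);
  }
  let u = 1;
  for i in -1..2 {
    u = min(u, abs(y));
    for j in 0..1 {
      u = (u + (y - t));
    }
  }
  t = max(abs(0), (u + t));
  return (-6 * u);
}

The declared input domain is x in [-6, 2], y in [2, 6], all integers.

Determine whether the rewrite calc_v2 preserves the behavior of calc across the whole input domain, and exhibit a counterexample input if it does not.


Comparing the listings, the differences include: arithmetic usage differs, plus statement counts differ, plus constant usage differs, plus local variable names differ, plus min/max/abs usage differs.
As a probe, take x=-3, y=3: calc runs t = -7; ((x + x) == max(y, -4)) -> false; u = 1; [i=-1]; u = 1; [j=0]; u = 11; [i=0]; u = 3; [j=0]; u = 13; [i=1]; u = 3; [j=0]; u = 13; t = 6; return -78; calc_v2 runs q = -4; t = -7; ((x + x) == max(y, -4)) -> false; v = 1; [i=-1]; v = 1; [j=0]; v = 11; [i=0]; v = 3; [j=0]; v = 13; [i=1]; v = 3; [j=0]; v = 13; t = 6; return -78; both end at -78.
Every one of the 45 inputs gives matching results.
verdict: equivalent


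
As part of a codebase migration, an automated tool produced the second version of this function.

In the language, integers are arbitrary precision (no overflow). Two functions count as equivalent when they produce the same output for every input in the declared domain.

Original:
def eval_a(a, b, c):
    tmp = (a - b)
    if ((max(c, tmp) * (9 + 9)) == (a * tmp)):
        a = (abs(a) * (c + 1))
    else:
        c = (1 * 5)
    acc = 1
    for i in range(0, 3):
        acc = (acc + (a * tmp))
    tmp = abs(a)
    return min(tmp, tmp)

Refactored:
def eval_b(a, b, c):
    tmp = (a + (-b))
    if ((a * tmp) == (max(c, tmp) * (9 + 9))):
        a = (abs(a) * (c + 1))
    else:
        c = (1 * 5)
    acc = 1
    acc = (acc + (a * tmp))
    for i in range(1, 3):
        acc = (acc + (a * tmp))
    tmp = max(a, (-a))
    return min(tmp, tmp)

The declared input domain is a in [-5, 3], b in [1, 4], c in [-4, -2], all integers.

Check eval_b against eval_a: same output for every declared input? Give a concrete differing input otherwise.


Although statement counts differ; and min/max/abs usage differs; and loop structure differs; and arithmetic usage differs, 108/108 inputs agree.
verdict: equivalent


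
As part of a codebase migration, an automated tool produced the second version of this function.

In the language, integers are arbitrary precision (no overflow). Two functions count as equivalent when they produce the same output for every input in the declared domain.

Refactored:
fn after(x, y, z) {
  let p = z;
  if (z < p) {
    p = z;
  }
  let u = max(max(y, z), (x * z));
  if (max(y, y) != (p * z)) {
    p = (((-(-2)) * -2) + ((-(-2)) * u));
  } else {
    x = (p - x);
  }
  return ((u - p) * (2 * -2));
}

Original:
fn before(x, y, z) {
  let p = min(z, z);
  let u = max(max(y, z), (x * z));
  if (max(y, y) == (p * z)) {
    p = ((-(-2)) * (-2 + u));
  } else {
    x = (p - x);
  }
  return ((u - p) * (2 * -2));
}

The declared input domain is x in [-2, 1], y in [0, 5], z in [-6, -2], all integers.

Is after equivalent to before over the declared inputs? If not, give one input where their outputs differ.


These are not equivalent — on x=-2, y=0, z=-6 the outputs split (-72 vs 32).
before: p := -6 | u := 12 | (max(y, y) == (p * z)): false | x := -4 | result -72
after: p := -6 | (z < p): false | u := 12 | (max(y, y) != (p * z)): true | p := 20 | result 32
verdict: not equivalent; witness: x=-2, y=0, z=-6


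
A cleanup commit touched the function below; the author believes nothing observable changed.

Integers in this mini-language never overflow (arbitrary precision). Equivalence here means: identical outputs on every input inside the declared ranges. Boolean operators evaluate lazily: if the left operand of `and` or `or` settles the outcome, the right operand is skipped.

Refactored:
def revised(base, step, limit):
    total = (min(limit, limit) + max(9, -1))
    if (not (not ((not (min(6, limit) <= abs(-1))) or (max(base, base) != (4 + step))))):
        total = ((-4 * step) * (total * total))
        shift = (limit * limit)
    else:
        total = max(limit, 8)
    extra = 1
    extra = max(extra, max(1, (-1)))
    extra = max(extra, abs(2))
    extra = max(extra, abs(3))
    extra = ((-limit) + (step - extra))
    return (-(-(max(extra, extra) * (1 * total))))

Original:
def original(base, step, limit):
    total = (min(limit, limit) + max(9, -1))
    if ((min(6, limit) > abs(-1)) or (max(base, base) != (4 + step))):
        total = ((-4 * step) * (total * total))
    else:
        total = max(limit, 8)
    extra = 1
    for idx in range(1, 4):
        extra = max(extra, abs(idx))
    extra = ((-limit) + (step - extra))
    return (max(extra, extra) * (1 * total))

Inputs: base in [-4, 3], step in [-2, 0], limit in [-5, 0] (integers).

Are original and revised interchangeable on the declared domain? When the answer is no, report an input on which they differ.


Comparing the listings, the differences include: constant usage differs, plus comparison usage differs, plus statement counts differ, plus local variable names differ, plus arithmetic usage differs, plus boolean connective usage differs, plus loop structure differs, plus min/max/abs usage differs.
As a probe, take base=1, step=0, limit=-3: original runs total := 6 | ((min(6, limit) > abs(-1)) or (max(base, base) != (4 + step))): true | total := 0 | extra := 1 | iter idx=1: | extra := 1 | iter idx=2: | extra := 2 | iter idx=3: | extra := 3 | extra := 0 | result 0; revised runs total := 6 | (not (not ((not (min(6, limit) <= abs(-1))) or (max(base, base) != (4 + step))))): true | total := 0 | shift := 9 | extra := 1 | extra := 1 | extra := 2 | extra := 3 | extra := 0 | result 0; both end at 0.
An exhaustive pass over the 144 declared inputs shows identical outputs.
verdict: equivalent


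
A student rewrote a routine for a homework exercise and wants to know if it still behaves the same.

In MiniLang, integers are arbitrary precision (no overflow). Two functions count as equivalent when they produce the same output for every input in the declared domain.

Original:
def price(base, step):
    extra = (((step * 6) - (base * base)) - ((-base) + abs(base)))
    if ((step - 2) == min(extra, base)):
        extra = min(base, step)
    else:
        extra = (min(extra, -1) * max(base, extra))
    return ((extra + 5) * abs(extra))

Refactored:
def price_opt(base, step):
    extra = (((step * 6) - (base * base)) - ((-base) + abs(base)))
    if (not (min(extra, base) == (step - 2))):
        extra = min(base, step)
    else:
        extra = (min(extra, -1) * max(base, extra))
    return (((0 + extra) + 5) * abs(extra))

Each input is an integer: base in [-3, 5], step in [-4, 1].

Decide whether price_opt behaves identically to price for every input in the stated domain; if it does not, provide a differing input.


Take base=-3, step=-4.
price: extra=-39, then ((step - 2) == min(extra, base)) is false, then extra=117, then returns 14274
price_opt: extra=-39, then (not (min(extra, base) == (step - 2))) is true, then extra=-4, then returns 4
14274 and 4 differ, so these are not the same function on this domain.
verdict: not equivalent; witness: base=-3, step=-4


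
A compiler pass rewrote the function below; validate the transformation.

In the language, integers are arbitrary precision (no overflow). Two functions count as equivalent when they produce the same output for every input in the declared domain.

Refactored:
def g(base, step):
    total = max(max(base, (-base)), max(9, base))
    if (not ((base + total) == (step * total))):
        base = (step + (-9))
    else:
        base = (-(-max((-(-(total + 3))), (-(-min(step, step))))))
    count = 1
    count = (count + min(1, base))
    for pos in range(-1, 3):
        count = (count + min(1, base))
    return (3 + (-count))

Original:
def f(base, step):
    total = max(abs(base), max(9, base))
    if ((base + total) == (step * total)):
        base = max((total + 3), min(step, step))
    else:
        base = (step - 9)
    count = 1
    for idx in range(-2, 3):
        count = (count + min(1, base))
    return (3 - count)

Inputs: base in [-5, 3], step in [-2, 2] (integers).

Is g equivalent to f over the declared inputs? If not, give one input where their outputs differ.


The two are interchangeable: statement counts differ; and local variable names differ; and boolean connective usage differs; and constant usage differs; and loop structure differs; and arithmetic usage differs; and min/max/abs usage differs, and every declared input agrees.
As a probe, take base=-1, step=-1: f runs total becomes 9; next ((base + total) == (step * total)) evaluates to false; next base becomes -10; next count becomes 1; next at idx=-2:; next count becomes -9; next at idx=-1:; next count becomes -19; next at idx=0:; next count becomes -29; next at idx=1:; next count becomes -39; next at idx=2:; next count becomes -49; next final value 52; g runs total becomes 9; next (not ((base + total) == (step * total))) evaluates to true; next base becomes -10; next count becomes 1; next count becomes -9; next at pos=-1:; next count becomes -19; next at pos=0:; next count becomes -29; next at pos=1:; next count becomes -39; next at pos=2:; next count becomes -49; next final value 52; both end at 52.
An exhaustive pass over the 45 declared inputs shows identical outputs.
verdict: equivalent


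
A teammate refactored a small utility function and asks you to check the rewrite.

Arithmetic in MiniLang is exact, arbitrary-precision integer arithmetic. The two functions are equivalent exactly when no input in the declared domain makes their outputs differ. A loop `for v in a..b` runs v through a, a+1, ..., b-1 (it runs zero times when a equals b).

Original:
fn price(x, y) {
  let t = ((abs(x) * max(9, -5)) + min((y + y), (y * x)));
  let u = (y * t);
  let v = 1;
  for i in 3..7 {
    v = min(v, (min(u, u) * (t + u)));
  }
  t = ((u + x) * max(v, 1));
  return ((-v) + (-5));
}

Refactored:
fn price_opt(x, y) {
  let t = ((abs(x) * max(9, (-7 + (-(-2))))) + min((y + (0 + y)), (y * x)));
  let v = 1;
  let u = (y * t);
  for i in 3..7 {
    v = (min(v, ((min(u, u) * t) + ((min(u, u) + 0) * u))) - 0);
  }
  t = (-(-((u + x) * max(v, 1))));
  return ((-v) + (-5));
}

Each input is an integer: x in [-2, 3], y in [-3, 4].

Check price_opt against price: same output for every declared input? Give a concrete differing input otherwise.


Comparing the listings, the differences include: constant usage differs, plus min/max/abs usage differs, plus arithmetic usage differs.
One worked example (x=3, y=-2) — price: t = 21; u = -42; v = 1; [i=3]; v = 1; [i=4]; v = 1; [i=5]; v = 1; [i=6]; v = 1; t = -39; return -6; price_opt: t = 21; v = 1; u = -42; [i=3]; v = 1; [i=4]; v = 1; [i=5]; v = 1; [i=6]; v = 1; t = -39; return -6; agreement on -6.
Checked all 48 inputs in the declared domain: the outputs agree on every one.
verdict: equivalent


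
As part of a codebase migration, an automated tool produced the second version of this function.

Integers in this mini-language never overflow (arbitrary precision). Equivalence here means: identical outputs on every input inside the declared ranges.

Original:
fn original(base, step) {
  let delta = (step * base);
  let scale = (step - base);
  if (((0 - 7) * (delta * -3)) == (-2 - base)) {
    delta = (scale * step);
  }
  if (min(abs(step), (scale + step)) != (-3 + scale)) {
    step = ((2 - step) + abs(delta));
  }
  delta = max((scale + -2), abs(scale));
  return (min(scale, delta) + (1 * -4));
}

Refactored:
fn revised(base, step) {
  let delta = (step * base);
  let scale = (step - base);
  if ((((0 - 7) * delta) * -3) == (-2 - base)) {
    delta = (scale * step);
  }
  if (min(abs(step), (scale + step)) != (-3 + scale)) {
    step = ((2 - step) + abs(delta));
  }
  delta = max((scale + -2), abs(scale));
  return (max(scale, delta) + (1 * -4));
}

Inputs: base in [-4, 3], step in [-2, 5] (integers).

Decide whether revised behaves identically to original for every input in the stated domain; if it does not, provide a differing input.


Evaluate both at base=-1, step=-2.
original: delta=2, then scale=-1, then (((0 - 7) * (delta * -3)) == (-2 - base)) is false, then (min(abs(step), (scale + step)) != (-3 + scale)) is true, then step=6, then delta=1, then returns -5
revised: delta=2, then scale=-1, then ((((0 - 7) * delta) * -3) == (-2 - base)) is false, then (min(abs(step), (scale + step)) != (-3 + scale)) is true, then step=6, then delta=1, then returns -3
-5 against -3: the behavior changed.
verdict: not equivalent; witness: base=-1, step=-2


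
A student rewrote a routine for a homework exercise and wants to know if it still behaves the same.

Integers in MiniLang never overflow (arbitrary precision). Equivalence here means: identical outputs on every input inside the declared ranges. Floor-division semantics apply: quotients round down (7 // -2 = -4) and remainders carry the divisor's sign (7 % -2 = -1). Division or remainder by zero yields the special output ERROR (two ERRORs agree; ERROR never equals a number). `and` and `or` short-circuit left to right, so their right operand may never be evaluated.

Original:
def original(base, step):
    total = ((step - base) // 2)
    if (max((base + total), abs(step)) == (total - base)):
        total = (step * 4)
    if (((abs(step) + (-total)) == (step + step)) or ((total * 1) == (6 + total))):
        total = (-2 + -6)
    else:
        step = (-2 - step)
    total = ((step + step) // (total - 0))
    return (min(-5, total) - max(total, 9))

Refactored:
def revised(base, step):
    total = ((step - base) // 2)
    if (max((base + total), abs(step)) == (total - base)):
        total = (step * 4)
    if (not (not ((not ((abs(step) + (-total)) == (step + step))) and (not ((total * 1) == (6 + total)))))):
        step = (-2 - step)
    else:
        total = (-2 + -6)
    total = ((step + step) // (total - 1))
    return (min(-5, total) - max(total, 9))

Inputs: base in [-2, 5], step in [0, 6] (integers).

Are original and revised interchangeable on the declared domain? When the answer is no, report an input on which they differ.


base=-2, step=0 yields -14 from original but ERROR from revised.
verdict: not equivalent; witness: base=-2, step=0


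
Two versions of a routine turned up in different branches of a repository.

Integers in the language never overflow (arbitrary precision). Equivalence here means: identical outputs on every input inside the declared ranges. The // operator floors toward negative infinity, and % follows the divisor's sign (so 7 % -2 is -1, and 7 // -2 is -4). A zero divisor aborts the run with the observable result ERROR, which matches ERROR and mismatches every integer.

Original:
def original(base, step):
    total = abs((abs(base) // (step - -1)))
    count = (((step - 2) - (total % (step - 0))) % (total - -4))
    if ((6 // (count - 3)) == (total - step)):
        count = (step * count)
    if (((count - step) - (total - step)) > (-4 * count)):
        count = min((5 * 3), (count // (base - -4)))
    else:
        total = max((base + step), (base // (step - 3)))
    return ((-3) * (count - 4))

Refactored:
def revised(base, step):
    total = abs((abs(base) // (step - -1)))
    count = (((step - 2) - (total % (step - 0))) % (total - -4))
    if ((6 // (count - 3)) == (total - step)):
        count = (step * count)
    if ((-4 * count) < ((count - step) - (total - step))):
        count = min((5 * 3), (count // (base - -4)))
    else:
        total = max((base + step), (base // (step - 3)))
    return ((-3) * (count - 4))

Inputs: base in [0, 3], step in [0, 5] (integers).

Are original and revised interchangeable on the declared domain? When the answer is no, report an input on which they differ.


The two are interchangeable: comparison usage differs, and every declared input agrees.
Spot check at base=1, step=5 — original: total=0, then count=3, then a zero divisor aborts: ERROR. revised: total=0, then count=3, then a zero divisor aborts: ERROR. Both give ERROR.
Sweeping the whole domain (24 inputs) finds no disagreement.
verdict: equivalent


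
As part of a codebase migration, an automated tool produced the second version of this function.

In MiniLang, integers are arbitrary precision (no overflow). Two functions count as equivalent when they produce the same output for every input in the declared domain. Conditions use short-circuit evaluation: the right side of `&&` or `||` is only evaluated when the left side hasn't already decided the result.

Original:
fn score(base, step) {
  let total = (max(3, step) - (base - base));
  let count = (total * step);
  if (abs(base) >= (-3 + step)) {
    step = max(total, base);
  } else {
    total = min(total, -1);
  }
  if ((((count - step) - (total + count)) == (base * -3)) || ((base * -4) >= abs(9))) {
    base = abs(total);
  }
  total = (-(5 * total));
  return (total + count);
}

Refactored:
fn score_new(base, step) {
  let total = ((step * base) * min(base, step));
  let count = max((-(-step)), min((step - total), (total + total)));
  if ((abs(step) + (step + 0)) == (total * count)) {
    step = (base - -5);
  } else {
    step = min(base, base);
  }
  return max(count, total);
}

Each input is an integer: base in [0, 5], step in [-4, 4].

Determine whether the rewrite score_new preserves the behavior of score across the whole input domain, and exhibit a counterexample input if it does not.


There is a counterexample at base=0, step=-4: -27 on one side, 0 on the other.
score: total becomes 3; next count becomes -12; next (abs(base) >= (-3 + step)) evaluates to true; next step becomes 3; next ((((count - step) - (total + count)) == (base * -3)) || ((base * -4) >= abs(9))) evaluates to false; next total becomes -15; next final value -27
score_new: total becomes 0; next count becomes -4; next ((abs(step) + (step + 0)) == (total * count)) evaluates to true; next step becomes 5; next final value 0
verdict: not equivalent; witness: base=0, step=-4


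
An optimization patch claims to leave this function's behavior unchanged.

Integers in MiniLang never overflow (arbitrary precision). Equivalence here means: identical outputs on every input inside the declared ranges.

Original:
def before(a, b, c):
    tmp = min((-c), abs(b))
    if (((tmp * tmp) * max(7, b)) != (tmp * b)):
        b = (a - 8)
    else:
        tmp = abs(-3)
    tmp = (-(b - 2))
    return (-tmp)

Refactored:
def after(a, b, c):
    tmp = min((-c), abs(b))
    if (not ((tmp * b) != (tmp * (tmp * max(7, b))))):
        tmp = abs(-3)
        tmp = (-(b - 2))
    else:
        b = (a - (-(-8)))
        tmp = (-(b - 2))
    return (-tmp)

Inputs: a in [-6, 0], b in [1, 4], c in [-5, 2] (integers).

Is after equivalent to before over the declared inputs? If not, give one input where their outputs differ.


Reading the diff, among the changes: arithmetic usage differs, plus statement counts differ, plus boolean connective usage differs, plus constant usage differs.
As a probe, take a=-4, b=4, c=1: before runs tmp=-1, then (((tmp * tmp) * max(7, b)) != (tmp * b)) is true, then b=-12, then tmp=14, then returns -14; after runs tmp=-1, then (not ((tmp * b) != (tmp * (tmp * max(7, b))))) is false, then b=-12, then tmp=14, then returns -14; both end at -14.
Checked all 224 inputs in the declared domain: the outputs agree on every one.
verdict: equivalent


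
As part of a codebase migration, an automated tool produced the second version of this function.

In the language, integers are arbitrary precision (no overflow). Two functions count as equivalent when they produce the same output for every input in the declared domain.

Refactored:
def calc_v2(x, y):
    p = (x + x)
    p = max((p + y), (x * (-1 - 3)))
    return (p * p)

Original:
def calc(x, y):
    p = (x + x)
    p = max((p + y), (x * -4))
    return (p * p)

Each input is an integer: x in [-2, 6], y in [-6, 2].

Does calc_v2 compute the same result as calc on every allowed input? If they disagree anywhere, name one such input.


The two versions differ — the changes include constant usage differs, and arithmetic usage differs.
Spot check at x=5, y=-5 — calc: p=10, then p=5, then returns 25. calc_v2: p=10, then p=5, then returns 25. Both give 25.
Checked all 81 inputs in the declared domain: the outputs agree on every one.
verdict: equivalent


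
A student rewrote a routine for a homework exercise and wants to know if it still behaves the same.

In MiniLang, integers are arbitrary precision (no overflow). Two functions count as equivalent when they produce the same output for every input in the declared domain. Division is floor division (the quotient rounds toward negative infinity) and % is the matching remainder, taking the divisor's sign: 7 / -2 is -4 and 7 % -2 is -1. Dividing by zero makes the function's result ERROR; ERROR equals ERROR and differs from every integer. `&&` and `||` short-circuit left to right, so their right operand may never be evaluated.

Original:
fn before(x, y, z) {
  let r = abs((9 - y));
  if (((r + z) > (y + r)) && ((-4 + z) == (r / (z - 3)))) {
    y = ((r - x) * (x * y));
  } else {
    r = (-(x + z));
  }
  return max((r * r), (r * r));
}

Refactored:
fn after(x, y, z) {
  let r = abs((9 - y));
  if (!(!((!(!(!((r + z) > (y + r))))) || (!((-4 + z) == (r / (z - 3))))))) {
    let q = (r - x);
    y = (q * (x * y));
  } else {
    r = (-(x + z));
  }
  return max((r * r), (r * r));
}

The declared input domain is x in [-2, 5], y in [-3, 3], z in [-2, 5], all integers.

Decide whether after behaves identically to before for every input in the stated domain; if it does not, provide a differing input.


These are not equivalent — on x=-2, y=-3, z=-2 the outputs split (16 vs 144).
before: r=12, then (((r + z) > (y + r)) && ((-4 + z) == (r / (z - 3)))) is false, then r=4, then returns 16
after: r=12, then (!(!((!(!(!((r + z) > (y + r))))) || (!((-4 + z) == (r / (z - 3))))))) is true, then q=14, then y=84, then returns 144
verdict: not equivalent; witness: x=-2, y=-3, z=-2


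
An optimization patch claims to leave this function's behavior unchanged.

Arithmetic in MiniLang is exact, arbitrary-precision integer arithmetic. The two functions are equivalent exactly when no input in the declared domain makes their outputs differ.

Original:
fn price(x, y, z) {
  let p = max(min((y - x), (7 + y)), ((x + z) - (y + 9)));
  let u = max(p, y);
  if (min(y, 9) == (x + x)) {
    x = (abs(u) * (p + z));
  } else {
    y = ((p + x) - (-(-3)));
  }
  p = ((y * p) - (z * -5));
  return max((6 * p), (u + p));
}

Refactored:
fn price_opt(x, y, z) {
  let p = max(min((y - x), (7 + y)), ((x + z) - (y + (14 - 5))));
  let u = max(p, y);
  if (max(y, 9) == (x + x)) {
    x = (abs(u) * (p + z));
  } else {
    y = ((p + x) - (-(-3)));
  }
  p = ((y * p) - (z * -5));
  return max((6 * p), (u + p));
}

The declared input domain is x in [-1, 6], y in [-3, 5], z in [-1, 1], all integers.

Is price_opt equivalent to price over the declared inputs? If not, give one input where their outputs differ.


Consider the input x=-1, y=-2, z=-1.
price: p=-1, then u=-1, then (min(y, 9) == (x + x)) is true, then x=-2, then p=-3, then returns -4
price_opt: p=-1, then u=-1, then (max(y, 9) == (x + x)) is false, then y=-5, then p=0, then returns 0
-4 vs 0 — the two versions disagree here.
verdict: not equivalent; witness: x=-1, y=-2, z=-1


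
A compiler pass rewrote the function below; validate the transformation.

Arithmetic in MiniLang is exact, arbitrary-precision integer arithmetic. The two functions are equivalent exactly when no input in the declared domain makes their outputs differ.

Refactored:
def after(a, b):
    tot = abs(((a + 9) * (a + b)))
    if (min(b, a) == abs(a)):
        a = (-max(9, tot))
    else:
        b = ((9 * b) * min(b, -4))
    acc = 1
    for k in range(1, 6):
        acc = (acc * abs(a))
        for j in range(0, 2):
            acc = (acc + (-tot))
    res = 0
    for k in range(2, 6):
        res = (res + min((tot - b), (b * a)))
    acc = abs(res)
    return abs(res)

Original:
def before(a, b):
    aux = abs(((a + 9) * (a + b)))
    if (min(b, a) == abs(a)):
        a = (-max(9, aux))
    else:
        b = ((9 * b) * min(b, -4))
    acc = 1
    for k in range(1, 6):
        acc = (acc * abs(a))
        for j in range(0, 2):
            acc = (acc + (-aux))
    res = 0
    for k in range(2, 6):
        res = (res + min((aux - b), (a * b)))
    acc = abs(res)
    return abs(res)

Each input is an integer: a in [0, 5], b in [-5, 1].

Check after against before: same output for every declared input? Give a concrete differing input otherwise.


The two are interchangeable: local variable names differ, and every declared input agrees.
As a probe, take a=0, b=0: before runs aux becomes 0; next (min(b, a) == abs(a)) evaluates to true; next a becomes -9; next acc becomes 1; next at k=1:; next acc becomes 9; next at j=0:; next acc becomes 9; next at j=1:; next acc becomes 9; next at k=2:; next acc becomes 81; next at j=0:; next acc becomes 81; next at j=1:; next acc becomes 81; next at k=3:; next acc becomes 729; next at j=0:; next acc becomes 729; next at j=1:; next acc becomes 729; next at k=4:; next acc becomes 6561; next at j=0:; next acc becomes 6561; next at j=1:; next acc becomes 6561; next at k=5:; next acc becomes 59049; next at j=0:; next acc becomes 59049; next at j=1:; next acc becomes 59049; next res becomes 0; next at k=2:; next res becomes 0; next at k=3:; next res becomes 0; next at k=4:; next res becomes 0; next at k=5:; next res becomes 0; next acc becomes 0; next final value 0; after runs tot becomes 0; next (min(b, a) == abs(a)) evaluates to true; next a becomes -9; next acc becomes 1; next at k=1:; next acc becomes 9; next at j=0:; next acc becomes 9; next at j=1:; next acc becomes 9; next at k=2:; next acc becomes 81; next at j=0:; next acc becomes 81; next at j=1:; next acc becomes 81; next at k=3:; next acc becomes 729; next at j=0:; next acc becomes 729; next at j=1:; next acc becomes 729; next at k=4:; next acc becomes 6561; next at j=0:; next acc becomes 6561; next at j=1:; next acc becomes 6561; next at k=5:; next acc becomes 59049; next at j=0:; next acc becomes 59049; next at j=1:; next acc becomes 59049; next res becomes 0; next at k=2:; next res becomes 0; next at k=3:; next res becomes 0; next at k=4:; next res becomes 0; next at k=5:; next res becomes 0; next acc becomes 0; next final value 0; both end at 0.
Sweeping the whole domain (42 inputs) finds no disagreement.
verdict: equivalent


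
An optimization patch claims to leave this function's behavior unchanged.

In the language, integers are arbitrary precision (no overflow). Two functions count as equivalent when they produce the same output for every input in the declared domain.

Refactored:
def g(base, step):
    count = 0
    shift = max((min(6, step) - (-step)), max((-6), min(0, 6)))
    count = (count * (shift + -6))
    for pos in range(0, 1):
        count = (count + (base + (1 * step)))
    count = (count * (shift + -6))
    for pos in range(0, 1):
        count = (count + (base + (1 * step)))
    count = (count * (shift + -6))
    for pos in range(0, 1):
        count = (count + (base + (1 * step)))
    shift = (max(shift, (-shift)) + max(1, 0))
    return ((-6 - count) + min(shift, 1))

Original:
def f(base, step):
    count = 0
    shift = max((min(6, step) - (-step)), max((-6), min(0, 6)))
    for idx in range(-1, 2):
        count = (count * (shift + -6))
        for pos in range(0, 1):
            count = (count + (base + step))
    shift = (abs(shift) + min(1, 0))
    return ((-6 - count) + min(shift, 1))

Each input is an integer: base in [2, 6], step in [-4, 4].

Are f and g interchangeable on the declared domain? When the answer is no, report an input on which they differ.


Take base=2, step=-4.
f: count := 0 | shift := 0 | iter idx=-1: | count := 0 | iter pos=0: | count := -2 | iter idx=0: | count := 12 | iter pos=0: | count := 10 | iter idx=1: | count := -60 | iter pos=0: | count := -62 | shift := 0 | result 56
g: count := 0 | shift := 0 | count := 0 | iter pos=0: | count := -2 | count := 12 | iter pos=0: | count := 10 | count := -60 | iter pos=0: | count := -62 | shift := 1 | result 57
56 vs 57 — the two versions disagree here.
verdict: not equivalent; witness: base=2, step=-4


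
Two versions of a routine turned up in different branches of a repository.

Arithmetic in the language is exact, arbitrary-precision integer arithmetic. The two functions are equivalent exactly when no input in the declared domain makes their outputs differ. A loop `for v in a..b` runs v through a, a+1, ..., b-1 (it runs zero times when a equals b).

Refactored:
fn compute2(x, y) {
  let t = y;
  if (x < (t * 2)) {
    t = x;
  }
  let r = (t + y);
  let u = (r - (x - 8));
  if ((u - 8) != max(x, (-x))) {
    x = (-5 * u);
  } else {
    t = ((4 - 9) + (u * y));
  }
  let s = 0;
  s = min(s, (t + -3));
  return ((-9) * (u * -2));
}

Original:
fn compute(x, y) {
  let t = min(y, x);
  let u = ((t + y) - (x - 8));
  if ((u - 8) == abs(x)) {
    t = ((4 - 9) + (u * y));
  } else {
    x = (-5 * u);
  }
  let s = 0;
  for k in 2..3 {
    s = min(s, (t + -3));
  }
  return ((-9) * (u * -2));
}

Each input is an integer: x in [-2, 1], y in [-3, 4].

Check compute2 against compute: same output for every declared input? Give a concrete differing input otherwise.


x=-2, y=-1 yields 126 from compute but 144 from compute2.
verdict: not equivalent; witness: x=-2, y=-1


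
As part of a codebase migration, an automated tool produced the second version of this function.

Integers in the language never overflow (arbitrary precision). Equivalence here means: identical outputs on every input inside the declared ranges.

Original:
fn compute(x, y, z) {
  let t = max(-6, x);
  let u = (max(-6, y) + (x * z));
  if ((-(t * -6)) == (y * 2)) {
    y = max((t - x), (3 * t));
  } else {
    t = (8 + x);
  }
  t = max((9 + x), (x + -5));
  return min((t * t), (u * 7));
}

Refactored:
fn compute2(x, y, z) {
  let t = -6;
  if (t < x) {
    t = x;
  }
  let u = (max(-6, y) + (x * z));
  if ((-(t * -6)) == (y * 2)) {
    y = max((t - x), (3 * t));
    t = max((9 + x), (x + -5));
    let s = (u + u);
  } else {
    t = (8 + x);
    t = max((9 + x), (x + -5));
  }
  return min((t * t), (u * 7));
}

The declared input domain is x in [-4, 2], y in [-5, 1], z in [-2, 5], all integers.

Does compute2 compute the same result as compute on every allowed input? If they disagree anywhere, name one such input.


Equivalent — the differences include comparison usage differs; arithmetic usage differs; constant usage differs; statement counts differ; local variable names differ; branching structure differs, yet no declared input distinguishes the two.
Spot check at x=1, y=-5, z=2 — compute: t=1, then u=-3, then ((-(t * -6)) == (y * 2)) is false, then t=9, then t=10, then returns -21. compute2: t=-6, then (t < x) is true, then t=1, then u=-3, then ((-(t * -6)) == (y * 2)) is false, then t=9, then t=10, then returns -21. Both give -21.
An exhaustive pass over the 392 declared inputs shows identical outputs.
verdict: equivalent


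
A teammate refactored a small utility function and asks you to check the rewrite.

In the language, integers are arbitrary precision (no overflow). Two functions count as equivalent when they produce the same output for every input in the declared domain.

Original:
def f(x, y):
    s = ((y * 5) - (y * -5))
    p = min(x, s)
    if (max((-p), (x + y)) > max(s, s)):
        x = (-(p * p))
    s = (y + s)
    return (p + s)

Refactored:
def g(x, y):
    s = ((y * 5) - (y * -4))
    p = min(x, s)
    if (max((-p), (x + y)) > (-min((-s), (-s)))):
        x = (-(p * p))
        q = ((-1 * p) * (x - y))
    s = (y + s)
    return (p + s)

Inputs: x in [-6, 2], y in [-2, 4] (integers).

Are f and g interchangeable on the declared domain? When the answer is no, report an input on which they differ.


Take x=-6, y=-2.
f: s = -20; p = -20; (max((-p), (x + y)) > max(s, s)) -> true; x = -400; s = -22; return -42
g: s = -18; p = -18; (max((-p), (x + y)) > (-min((-s), (-s)))) -> true; x = -324; q = -5796; s = -20; return -38
-42 against -38: the behavior changed.
verdict: not equivalent; witness: x=-6, y=-2


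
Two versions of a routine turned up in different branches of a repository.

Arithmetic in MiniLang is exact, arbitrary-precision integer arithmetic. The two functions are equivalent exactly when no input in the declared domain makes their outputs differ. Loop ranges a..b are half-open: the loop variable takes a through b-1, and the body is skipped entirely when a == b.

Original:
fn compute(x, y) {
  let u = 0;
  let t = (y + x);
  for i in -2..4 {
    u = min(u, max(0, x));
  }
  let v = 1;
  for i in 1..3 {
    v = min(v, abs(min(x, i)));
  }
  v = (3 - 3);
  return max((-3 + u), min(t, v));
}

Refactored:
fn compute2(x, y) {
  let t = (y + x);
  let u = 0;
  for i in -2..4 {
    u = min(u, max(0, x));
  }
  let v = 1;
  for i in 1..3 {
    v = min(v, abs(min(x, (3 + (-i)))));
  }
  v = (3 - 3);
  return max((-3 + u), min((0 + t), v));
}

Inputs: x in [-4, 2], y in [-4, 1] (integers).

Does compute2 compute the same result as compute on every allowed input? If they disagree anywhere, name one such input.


Behavior is preserved: although arithmetic usage differs, constant usage differs, the outputs never diverge.
As a probe, take x=-2, y=1: compute runs u becomes 0; next t becomes -1; next at i=-2:; next u becomes 0; next at i=-1:; next u becomes 0; next at i=0:; next u becomes 0; next at i=1:; next u becomes 0; next at i=2:; next u becomes 0; next at i=3:; next u becomes 0; next v becomes 1; next at i=1:; next v becomes 1; next at i=2:; next v becomes 1; next v becomes 0; next final value -1; compute2 runs t becomes -1; next u becomes 0; next at i=-2:; next u becomes 0; next at i=-1:; next u becomes 0; next at i=0:; next u becomes 0; next at i=1:; next u becomes 0; next at i=2:; next u becomes 0; next at i=3:; next u becomes 0; next v becomes 1; next at i=1:; next v becomes 1; next at i=2:; next v becomes 1; next v becomes 0; next final value -1; both end at -1.
Checked all 42 inputs in the declared domain: the outputs agree on every one.
verdict: equivalent


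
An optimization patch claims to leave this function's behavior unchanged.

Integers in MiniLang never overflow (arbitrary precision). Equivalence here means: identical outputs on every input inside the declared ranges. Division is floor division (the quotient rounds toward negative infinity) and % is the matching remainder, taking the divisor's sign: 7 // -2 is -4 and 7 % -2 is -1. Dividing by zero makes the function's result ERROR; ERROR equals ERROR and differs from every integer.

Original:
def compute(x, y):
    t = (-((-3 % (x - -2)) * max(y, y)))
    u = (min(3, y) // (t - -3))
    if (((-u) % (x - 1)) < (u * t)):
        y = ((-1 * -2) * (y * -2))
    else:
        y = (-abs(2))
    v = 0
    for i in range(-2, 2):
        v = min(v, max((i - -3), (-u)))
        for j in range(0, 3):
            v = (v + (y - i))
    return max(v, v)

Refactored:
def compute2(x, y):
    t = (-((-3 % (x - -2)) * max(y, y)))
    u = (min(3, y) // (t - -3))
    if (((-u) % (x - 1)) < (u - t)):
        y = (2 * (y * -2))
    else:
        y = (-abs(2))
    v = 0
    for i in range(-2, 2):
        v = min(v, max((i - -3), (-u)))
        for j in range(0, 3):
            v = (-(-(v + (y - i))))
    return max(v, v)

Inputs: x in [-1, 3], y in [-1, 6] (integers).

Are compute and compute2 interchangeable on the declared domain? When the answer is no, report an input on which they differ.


Try x=-1, y=-1.
compute: t = 0; u = -1; (((-u) % (x - 1)) < (u * t)) -> true; y = 4; v = 0; [i=-2]; v = 0; [j=0]; v = 6; [j=1]; v = 12; [j=2]; v = 18; [i=-1]; v = 2; [j=0]; v = 7; [j=1]; v = 12; [j=2]; v = 17; [i=0]; v = 3; [j=0]; v = 7; [j=1]; v = 11; [j=2]; v = 15; [i=1]; v = 4; [j=0]; v = 7; [j=1]; v = 10; [j=2]; v = 13; return 13
compute2: t = 0; u = -1; (((-u) % (x - 1)) < (u - t)) -> false; y = -2; v = 0; [i=-2]; v = 0; [j=0]; v = 0; [j=1]; v = 0; [j=2]; v = 0; [i=-1]; v = 0; [j=0]; v = -1; [j=1]; v = -2; [j=2]; v = -3; [i=0]; v = -3; [j=0]; v = -5; [j=1]; v = -7; [j=2]; v = -9; [i=1]; v = -9; [j=0]; v = -12; [j=1]; v = -15; [j=2]; v = -18; return -18
13 and -18 differ, so these are not the same function on this domain.
verdict: not equivalent; witness: x=-1, y=-1


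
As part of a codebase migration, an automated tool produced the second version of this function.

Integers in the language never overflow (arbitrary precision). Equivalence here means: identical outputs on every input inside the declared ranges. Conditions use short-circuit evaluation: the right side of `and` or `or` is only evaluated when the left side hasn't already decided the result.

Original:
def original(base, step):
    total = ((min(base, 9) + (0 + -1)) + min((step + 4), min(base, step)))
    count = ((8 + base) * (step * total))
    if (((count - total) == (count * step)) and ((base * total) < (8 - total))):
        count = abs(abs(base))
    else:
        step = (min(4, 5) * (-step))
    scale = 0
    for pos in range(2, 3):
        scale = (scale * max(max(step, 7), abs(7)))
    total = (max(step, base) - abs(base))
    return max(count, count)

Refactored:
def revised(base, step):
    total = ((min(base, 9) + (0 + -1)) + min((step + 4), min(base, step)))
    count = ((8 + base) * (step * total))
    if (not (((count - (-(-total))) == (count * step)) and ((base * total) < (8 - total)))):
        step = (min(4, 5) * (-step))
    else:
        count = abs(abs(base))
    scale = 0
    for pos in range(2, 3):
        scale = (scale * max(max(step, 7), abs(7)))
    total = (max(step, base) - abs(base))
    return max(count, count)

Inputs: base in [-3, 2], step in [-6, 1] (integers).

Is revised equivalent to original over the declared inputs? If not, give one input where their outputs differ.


The two are interchangeable: boolean connective usage differs, and every declared input agrees.
Tracing base=1, step=-6: original: total := -6 | count := 324 | (((count - total) == (count * step)) and ((base * total) < (8 - total))): false | step := 24 | scale := 0 | iter pos=2: | scale := 0 | total := 23 | result 324 | revised: total := -6 | count := 324 | (not (((count - (-(-total))) == (count * step)) and ((base * total) < (8 - total)))): true | step := 24 | scale := 0 | iter pos=2: | scale := 0 | total := 23 | result 324 — matching result 324.
Checked all 48 inputs in the declared domain: the outputs agree on every one.
verdict: equivalent


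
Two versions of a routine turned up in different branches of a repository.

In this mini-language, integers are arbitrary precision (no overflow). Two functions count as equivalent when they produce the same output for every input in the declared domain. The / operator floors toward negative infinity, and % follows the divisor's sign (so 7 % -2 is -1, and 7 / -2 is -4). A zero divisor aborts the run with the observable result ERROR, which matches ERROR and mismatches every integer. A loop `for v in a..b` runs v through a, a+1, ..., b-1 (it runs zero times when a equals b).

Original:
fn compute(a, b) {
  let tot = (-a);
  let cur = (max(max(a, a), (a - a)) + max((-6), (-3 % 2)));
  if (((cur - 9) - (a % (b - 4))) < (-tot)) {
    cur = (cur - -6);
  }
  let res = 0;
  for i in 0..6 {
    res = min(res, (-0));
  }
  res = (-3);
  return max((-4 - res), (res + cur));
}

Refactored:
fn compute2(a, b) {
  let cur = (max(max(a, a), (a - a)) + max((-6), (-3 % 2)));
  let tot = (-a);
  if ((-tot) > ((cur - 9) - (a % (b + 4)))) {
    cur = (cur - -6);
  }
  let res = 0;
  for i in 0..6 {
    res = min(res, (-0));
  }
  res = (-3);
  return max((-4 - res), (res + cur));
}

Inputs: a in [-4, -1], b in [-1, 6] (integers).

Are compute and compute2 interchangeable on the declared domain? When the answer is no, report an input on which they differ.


Run the pair on a=-4, b=-1.
compute: tot := 4 | cur := 1 | (((cur - 9) - (a % (b - 4))) < (-tot)): false | res := 0 | iter i=0: | res := 0 | iter i=1: | res := 0 | iter i=2: | res := 0 | iter i=3: | res := 0 | iter i=4: | res := 0 | iter i=5: | res := 0 | res := -3 | result -1
compute2: cur := 1 | tot := 4 | ((-tot) > ((cur - 9) - (a % (b + 4)))): true | cur := 7 | res := 0 | iter i=0: | res := 0 | iter i=1: | res := 0 | iter i=2: | res := 0 | iter i=3: | res := 0 | iter i=4: | res := 0 | iter i=5: | res := 0 | res := -3 | result 4
-1 != 4, so the rewrite changes behavior.
verdict: not equivalent; witness: a=-4, b=-1
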